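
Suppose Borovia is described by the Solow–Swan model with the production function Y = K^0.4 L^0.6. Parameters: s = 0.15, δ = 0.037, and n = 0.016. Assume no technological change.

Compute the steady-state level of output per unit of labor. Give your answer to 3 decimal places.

At the steady state, Δk = 0, so s·k^α = (n + δ)·k.
Rearranging, k^(1−α) = s / (n + δ).
k^0.6 = 0.15 / (0.016 + 0.037) = 0.15 / 0.053 = 2.8302
k* = 2.8302^(1/0.6) ≈ 5.6628
y* = (k*)^α = 5.6628^0.4 ≈ 2.0008

y* = 2.001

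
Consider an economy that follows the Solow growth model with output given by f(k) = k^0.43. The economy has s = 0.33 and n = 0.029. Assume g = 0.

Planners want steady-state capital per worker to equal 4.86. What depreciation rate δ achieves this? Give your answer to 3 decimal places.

Steady state requires s·f(k) = (n + δ)·k, i.e. s·k^α = (n + δ)·k.
So s / (n + δ) = (k*)^(1−α) = 4.86^0.57 = 2.4625.
Therefore n + δ = s / 2.4625 = 0.33 / 2.4625 = 0.1340, so δ = 0.1340 − 0.029 = 0.1050.

δ ≈ 0.105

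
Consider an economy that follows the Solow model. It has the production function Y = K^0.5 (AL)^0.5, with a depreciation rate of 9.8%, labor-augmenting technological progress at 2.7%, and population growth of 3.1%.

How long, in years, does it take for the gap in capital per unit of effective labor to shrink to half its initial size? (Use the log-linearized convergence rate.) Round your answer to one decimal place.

Near the steady state the convergence rate is λ = (1 − α)(n + g + δ).
λ = (1 − 0.5) × 0.156 = 0.5 × 0.156 = 0.0780
Half-life = ln 2 / λ = 0.6931 / 0.0780 ≈ 8.89 years

about 8.9 years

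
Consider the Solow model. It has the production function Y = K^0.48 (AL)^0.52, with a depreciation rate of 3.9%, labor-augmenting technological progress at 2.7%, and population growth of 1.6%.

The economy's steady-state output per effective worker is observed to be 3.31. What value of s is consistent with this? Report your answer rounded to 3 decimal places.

s ≈ 0.300

Steady state requires s·f(k) = (n + g + δ)·k, i.e. s·k^α = (n + g + δ)·k.
Since y* = [s/(n + g + δ)]^(α/(1−α)), we have s/(n + g + δ) = (y*)^((1−α)/α) = 3.31^1.0833 = 3.6570.
Therefore s = 3.6570 × (n + g + δ) = 3.6570 × 0.082 = 0.2999.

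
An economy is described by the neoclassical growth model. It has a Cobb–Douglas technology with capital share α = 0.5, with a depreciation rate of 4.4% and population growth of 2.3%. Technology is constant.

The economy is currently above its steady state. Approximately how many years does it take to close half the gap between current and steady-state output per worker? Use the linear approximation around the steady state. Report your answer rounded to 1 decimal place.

Near the steady state the convergence rate is λ = (1 − α)(n + δ).
λ = (1 − 0.5) × 0.067 = 0.5 × 0.067 = 0.0335
Half-life = ln 2 / λ = 0.6931 / 0.0335 ≈ 20.69 years

t_½ ≈ 20.7 years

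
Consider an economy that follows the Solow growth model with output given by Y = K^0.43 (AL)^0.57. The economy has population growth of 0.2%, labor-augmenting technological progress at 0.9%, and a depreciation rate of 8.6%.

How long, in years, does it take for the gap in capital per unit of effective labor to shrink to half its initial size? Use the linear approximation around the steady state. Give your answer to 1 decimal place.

t_½ ≈ 12.5 years

Near the steady state the convergence rate is λ = (1 − α)(n + g + δ).
λ = (1 − 0.43) × 0.097 = 0.57 × 0.097 = 0.05529
Half-life = ln 2 / λ = 0.6931 / 0.05529 ≈ 12.54 years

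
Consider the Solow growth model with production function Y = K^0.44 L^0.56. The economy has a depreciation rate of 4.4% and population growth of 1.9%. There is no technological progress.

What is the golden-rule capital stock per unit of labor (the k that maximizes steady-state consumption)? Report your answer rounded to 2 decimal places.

The golden rule sets f'(k) = n + δ, i.e. α·k^(α−1) = n + δ.
So k^(1−α) = α / (n + δ) = 0.44 / 0.063 = 6.9841.
k_gold = 6.9841^(1/0.56) ≈ 32.1618

k_gold ≈ 32.16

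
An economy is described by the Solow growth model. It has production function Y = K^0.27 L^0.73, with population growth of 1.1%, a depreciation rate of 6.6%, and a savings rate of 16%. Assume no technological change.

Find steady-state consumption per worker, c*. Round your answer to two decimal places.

In steady state, investment equals break-even investment: s·k^α = (n + δ)·k.
Dividing both sides by k: k^(1−α) = s / (n + δ).
k^0.73 = 0.16 / (0.011 + 0.066) = 0.16 / 0.077 = 2.0779
k* = 2.0779^(1/0.73) ≈ 2.7233
y* = (k*)^α = 2.7233^0.27 ≈ 1.3106
c* = (1 − s)·y* = (1 − 0.16) × 1.3106 ≈ 1.1009

c* ≈ 1.10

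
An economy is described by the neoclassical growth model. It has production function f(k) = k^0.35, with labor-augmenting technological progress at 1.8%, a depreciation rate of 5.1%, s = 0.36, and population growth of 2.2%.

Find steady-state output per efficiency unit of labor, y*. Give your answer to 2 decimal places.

y* = 2.10

Steady state requires s·f(k) = (n + g + δ)·k, i.e. s·k^α = (n + g + δ)·k.
Dividing both sides by k: k^(1−α) = s / (n + g + δ).
k^0.65 = 0.36 / (0.022 + 0.018 + 0.051) = 0.36 / 0.091 = 3.9560
k* = 3.9560^(1/0.65) ≈ 8.2958
y* = (k*)^α = 8.2958^0.35 ≈ 2.0970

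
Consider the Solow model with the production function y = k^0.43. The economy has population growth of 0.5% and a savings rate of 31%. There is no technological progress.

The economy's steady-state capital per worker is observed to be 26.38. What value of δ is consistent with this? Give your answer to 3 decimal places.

Steady state requires s·f(k) = (n + δ)·k, i.e. s·k^α = (n + δ)·k.
So s / (n + δ) = (k*)^(1−α) = 26.38^0.57 = 6.4584.
Therefore n + δ = s / 6.4584 = 0.31 / 6.4584 = 0.0480, so δ = 0.0480 − 0.005 = 0.0430.

δ ≈ 0.043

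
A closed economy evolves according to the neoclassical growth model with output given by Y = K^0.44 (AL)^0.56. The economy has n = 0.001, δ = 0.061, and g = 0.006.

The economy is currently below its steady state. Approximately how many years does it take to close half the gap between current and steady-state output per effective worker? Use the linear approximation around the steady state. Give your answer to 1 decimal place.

Near the steady state the convergence rate is λ = (1 − α)(n + g + δ).
λ = (1 − 0.44) × 0.068 = 0.56 × 0.068 = 0.03808
Half-life = ln 2 / λ = 0.6931 / 0.03808 ≈ 18.20 years

t_½ ≈ 18.2 years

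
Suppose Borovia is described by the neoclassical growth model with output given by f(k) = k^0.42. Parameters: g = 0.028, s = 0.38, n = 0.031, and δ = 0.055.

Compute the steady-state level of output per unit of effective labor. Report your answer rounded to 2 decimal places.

In steady state, investment equals break-even investment: s·k^α = (n + g + δ)·k.
Dividing both sides by k: k^(1−α) = s / (n + g + δ).
k^0.58 = 0.38 / (0.031 + 0.028 + 0.055) = 0.38 / 0.114 = 3.3333
k* = 3.3333^(1/0.58) ≈ 7.9709
y* = (k*)^α = 7.9709^0.42 ≈ 2.3913

y* ≈ 2.39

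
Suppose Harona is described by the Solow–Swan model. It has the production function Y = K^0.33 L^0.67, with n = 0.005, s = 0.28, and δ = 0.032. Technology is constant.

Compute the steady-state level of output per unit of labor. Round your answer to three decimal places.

In steady state, investment equals break-even investment: s·k^α = (n + δ)·k.
Rearranging, k^(1−α) = s / (n + δ).
k^0.67 = 0.28 / (0.005 + 0.032) = 0.28 / 0.037 = 7.5676
k* = 7.5676^(1/0.67) ≈ 20.5059
y* = (k*)^α = 20.5059^0.33 ≈ 2.7097

y* = 2.710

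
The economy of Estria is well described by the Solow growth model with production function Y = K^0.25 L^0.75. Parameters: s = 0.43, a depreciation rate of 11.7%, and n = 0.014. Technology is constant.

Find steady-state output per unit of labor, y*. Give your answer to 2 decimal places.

y* = 1.49

In steady state, investment equals break-even investment: s·k^α = (n + δ)·k.
Dividing both sides by k: k^(1−α) = s / (n + δ).
k^0.75 = 0.43 / (0.014 + 0.117) = 0.43 / 0.131 = 3.2824
k* = 3.2824^(1/0.75) ≈ 4.8782
y* = (k*)^α = 4.8782^0.25 ≈ 1.4862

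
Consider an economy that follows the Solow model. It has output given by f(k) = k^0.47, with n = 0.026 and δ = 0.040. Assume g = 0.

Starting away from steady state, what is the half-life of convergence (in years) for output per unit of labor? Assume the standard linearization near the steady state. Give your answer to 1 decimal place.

Near the steady state the convergence rate is λ = (1 − α)(n + δ).
λ = (1 − 0.47) × 0.066 = 0.53 × 0.066 = 0.03498
Half-life = ln 2 / λ = 0.6931 / 0.03498 ≈ 19.81 years

about 19.8 years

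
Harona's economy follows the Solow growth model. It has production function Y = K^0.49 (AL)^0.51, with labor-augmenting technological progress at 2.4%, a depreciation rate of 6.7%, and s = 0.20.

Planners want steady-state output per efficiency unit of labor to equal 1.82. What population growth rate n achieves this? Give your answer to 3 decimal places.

n ≈ 0.016

At the steady state, Δk = 0, so s·k^α = (n + g + δ)·k.
Since y* = [s/(n + g + δ)]^(α/(1−α)), we have s/(n + g + δ) = (y*)^((1−α)/α) = 1.82^1.0408 = 1.8650.
Therefore n + g + δ = s / 1.8650 = 0.20 / 1.8650 = 0.1072, so n = 0.1072 − 0.091 = 0.0162.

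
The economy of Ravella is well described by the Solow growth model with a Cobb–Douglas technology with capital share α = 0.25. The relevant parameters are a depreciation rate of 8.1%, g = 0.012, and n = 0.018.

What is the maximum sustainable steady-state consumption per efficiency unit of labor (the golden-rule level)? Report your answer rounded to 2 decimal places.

c_gold ≈ 0.98

At the golden rule, f'(k) = n + g + δ, so α·k^(α−1) = n + g + δ and k_gold = (α/(n + g + δ))^(1/(1−α)).
k_gold = (0.25/0.111)^(1/0.75) = 2.2523^1.3333 ≈ 2.9523
c_gold = f(k_gold) − (n + g + δ)·k_gold = 1.3108 − 0.111×2.9523 ≈ 0.9831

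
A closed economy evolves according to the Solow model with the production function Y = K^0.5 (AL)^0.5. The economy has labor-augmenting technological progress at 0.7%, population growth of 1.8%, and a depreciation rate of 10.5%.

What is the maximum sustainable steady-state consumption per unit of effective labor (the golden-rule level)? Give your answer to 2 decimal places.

c_gold ≈ 1.92

At the golden rule, f'(k) = n + g + δ, so α·k^(α−1) = n + g + δ and k_gold = (α/(n + g + δ))^(1/(1−α)).
k_gold = (0.5/0.130)^(1/0.5) = 3.8462^2 ≈ 14.7933
c_gold = f(k_gold) − (n + g + δ)·k_gold = 3.8462 − 0.130×14.7933 ≈ 1.9231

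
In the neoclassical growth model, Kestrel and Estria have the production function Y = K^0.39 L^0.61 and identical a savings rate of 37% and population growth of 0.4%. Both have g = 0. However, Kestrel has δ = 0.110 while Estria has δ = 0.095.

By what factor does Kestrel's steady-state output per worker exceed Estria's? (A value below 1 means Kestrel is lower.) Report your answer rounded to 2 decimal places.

Steady-state y* = [s/(n + δ)]^(α/(1−α)), so the ratio is [ (s_K/(n + δ)_K) / (s_E/(n + δ)_E) ]^0.6393.
s_K/(n + δ)_K = 0.37/0.114 = 3.2456; s_E/(n + δ)_E = 0.37/0.099 = 3.7374.
Ratio = (3.2456/3.7374)^0.6393 = 0.8684^0.6393 ≈ 0.9137

ratio ≈ 0.91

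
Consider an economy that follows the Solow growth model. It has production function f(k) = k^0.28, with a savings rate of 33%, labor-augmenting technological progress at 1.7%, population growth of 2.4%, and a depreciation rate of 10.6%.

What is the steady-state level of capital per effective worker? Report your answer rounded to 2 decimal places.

In steady state, investment equals break-even investment: s·k^α = (n + g + δ)·k.
Dividing both sides by k: k^(1−α) = s / (n + g + δ).
k^0.72 = 0.33 / (0.024 + 0.017 + 0.106) = 0.33 / 0.147 = 2.2449
k* = 2.2449^(1/0.72) ≈ 3.0745

k* ≈ 3.07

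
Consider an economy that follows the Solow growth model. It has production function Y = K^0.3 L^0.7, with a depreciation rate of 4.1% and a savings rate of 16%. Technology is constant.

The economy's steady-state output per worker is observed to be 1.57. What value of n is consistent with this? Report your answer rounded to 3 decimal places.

n ≈ 0.015

Steady state requires s·f(k) = (n + δ)·k, i.e. s·k^α = (n + δ)·k.
Since y* = [s/(n + δ)]^(α/(1−α)), we have s/(n + δ) = (y*)^((1−α)/α) = 1.57^2.3333 = 2.8648.
Therefore n + δ = s / 2.8648 = 0.16 / 2.8648 = 0.0559, so n = 0.0559 − 0.041 = 0.0149.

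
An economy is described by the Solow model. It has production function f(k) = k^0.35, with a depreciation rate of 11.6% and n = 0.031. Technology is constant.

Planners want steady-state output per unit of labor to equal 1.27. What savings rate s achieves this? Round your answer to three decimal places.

s ≈ 0.229

At the steady state, Δk = 0, so s·k^α = (n + δ)·k.
Since y* = [s/(n + δ)]^(α/(1−α)), we have s/(n + δ) = (y*)^((1−α)/α) = 1.27^1.8571 = 1.5587.
Therefore s = 1.5587 × (n + δ) = 1.5587 × 0.147 = 0.2291.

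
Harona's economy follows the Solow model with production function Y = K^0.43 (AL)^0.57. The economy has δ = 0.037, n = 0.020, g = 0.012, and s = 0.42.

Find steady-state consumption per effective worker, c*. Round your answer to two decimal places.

At the steady state, Δk = 0, so s·k^α = (n + g + δ)·k.
Dividing both sides by k: k^(1−α) = s / (n + g + δ).
k^0.57 = 0.42 / (0.020 + 0.012 + 0.037) = 0.42 / 0.069 = 6.0870
k* = 6.0870^(1/0.57) ≈ 23.7764
y* = (k*)^α = 23.7764^0.43 ≈ 3.9061
c* = (1 − s)·y* = (1 − 0.42) × 3.9061 ≈ 2.2655

c* = 2.27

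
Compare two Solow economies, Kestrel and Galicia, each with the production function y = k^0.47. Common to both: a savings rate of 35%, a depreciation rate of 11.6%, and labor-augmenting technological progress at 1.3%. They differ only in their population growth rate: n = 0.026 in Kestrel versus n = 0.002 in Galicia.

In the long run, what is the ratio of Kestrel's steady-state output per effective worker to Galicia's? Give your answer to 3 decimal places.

ratio ≈ 0.861

Steady-state y* = [s/(n + g + δ)]^(α/(1−α)), so the ratio is [ (s_K/(n + g + δ)_K) / (s_G/(n + g + δ)_G) ]^0.8868.
s_K/(n + g + δ)_K = 0.35/0.155 = 2.2581; s_G/(n + g + δ)_G = 0.35/0.131 = 2.6718.
Ratio = (2.2581/2.6718)^0.8868 = 0.8452^0.8868 ≈ 0.8614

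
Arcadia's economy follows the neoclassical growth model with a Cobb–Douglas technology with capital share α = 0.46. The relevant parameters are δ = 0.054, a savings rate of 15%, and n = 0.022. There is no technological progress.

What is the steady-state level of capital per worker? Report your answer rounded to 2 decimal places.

k* = 3.52

In steady state, investment equals break-even investment: s·k^α = (n + δ)·k.
Rearranging, k^(1−α) = s / (n + δ).
k^0.54 = 0.15 / (0.022 + 0.054) = 0.15 / 0.076 = 1.9737
k* = 1.9737^(1/0.54) ≈ 3.5222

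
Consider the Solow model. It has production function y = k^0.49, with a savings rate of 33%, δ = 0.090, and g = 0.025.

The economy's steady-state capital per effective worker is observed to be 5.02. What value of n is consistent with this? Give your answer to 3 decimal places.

n ≈ 0.030

At the steady state, Δk = 0, so s·k^α = (n + g + δ)·k.
So s / (n + g + δ) = (k*)^(1−α) = 5.02^0.51 = 2.2770.
Therefore n + g + δ = s / 2.2770 = 0.33 / 2.2770 = 0.1449, so n = 0.1449 − 0.115 = 0.0299.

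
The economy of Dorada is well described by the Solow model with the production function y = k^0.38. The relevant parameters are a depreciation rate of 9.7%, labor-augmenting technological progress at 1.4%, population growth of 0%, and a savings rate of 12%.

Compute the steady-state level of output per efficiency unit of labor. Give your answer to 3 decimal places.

At the steady state, Δk = 0, so s·k^α = (n + g + δ)·k.
Rearranging, k^(1−α) = s / (n + g + δ).
k^0.62 = 0.12 / (0.000 + 0.014 + 0.097) = 0.12 / 0.111 = 1.0811
k* = 1.0811^(1/0.62) ≈ 1.1340
y* = (k*)^α = 1.1340^0.38 ≈ 1.0489

y* ≈ 1.049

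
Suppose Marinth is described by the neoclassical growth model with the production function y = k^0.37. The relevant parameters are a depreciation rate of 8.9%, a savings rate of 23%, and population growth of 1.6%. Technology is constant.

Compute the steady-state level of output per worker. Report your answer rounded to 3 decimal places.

y* ≈ 1.585

Steady state requires s·f(k) = (n + δ)·k, i.e. s·k^α = (n + δ)·k.
Rearranging, k^(1−α) = s / (n + δ).
k^0.63 = 0.23 / (0.016 + 0.089) = 0.23 / 0.105 = 2.1905
k* = 2.1905^(1/0.63) ≈ 3.4717
y* = (k*)^α = 3.4717^0.37 ≈ 1.5849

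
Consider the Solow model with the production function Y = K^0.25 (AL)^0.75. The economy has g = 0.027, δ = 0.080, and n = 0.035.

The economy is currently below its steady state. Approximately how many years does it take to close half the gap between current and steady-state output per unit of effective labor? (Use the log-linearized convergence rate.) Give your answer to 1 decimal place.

half-life ≈ 6.5 years

Near the steady state the convergence rate is λ = (1 − α)(n + g + δ).
λ = (1 − 0.25) × 0.142 = 0.75 × 0.142 = 0.1065
Half-life = ln 2 / λ = 0.6931 / 0.1065 ≈ 6.51 years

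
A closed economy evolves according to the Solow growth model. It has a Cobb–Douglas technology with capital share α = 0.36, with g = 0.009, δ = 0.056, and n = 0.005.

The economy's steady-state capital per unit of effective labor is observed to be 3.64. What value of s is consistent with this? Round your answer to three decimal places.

s ≈ 0.160

In steady state, investment equals break-even investment: s·k^α = (n + g + δ)·k.
So s / (n + g + δ) = (k*)^(1−α) = 3.64^0.64 = 2.2862.
Therefore s = 2.2862 × (n + g + δ) = 2.2862 × 0.070 = 0.1600.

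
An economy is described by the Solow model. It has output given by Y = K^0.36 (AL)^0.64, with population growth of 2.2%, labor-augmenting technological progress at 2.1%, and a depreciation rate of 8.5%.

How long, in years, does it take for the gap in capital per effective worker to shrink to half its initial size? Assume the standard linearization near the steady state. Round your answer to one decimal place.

Near the steady state the convergence rate is λ = (1 − α)(n + g + δ).
λ = (1 − 0.36) × 0.128 = 0.64 × 0.128 = 0.08192
Half-life = ln 2 / λ = 0.6931 / 0.08192 ≈ 8.46 years

about 8.5 years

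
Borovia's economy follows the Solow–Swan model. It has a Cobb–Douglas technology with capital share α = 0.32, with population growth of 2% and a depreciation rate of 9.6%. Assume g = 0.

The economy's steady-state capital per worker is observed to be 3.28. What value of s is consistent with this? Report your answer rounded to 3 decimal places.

In steady state, investment equals break-even investment: s·k^α = (n + δ)·k.
So s / (n + δ) = (k*)^(1−α) = 3.28^0.68 = 2.2428.
Therefore s = 2.2428 × (n + δ) = 2.2428 × 0.116 = 0.2602.

s ≈ 0.260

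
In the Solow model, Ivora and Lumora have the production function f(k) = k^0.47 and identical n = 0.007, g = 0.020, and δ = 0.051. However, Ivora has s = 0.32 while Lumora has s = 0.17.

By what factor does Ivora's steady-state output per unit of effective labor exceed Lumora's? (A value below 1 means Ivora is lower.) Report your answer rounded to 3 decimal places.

ratio ≈ 1.752

Steady-state y* = [s/(n + g + δ)]^(α/(1−α)), so the ratio is [ (s_I/(n + g + δ)_I) / (s_L/(n + g + δ)_L) ]^0.8868.
s_I/(n + g + δ)_I = 0.32/0.078 = 4.1026; s_L/(n + g + δ)_L = 0.17/0.078 = 2.1795.
Ratio = (4.1026/2.1795)^0.8868 = 1.8824^0.8868 ≈ 1.7523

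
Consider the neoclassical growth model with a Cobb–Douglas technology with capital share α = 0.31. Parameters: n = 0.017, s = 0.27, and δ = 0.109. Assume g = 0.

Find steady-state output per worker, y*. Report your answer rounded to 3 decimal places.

At the steady state, Δk = 0, so s·k^α = (n + δ)·k.
Rearranging, k^(1−α) = s / (n + δ).
k^0.69 = 0.27 / (0.017 + 0.109) = 0.27 / 0.126 = 2.1429
k* = 2.1429^(1/0.69) ≈ 3.0180
y* = (k*)^α = 3.0180^0.31 ≈ 1.4084

y* ≈ 1.408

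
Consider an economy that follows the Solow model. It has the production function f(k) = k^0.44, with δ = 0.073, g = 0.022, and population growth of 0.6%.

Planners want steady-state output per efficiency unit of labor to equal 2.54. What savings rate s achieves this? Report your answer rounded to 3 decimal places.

In steady state, investment equals break-even investment: s·k^α = (n + g + δ)·k.
Since y* = [s/(n + g + δ)]^(α/(1−α)), we have s/(n + g + δ) = (y*)^((1−α)/α) = 2.54^1.2727 = 3.2752.
Therefore s = 3.2752 × (n + g + δ) = 3.2752 × 0.101 = 0.3308.

s ≈ 0.331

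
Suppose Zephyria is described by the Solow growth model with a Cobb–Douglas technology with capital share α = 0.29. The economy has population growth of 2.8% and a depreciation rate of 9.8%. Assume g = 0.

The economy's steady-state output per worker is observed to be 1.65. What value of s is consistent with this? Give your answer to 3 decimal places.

At the steady state, Δk = 0, so s·k^α = (n + δ)·k.
Since y* = [s/(n + δ)]^(α/(1−α)), we have s/(n + δ) = (y*)^((1−α)/α) = 1.65^2.4483 = 3.4077.
Therefore s = 3.4077 × (n + δ) = 3.4077 × 0.126 = 0.4294.

s ≈ 0.429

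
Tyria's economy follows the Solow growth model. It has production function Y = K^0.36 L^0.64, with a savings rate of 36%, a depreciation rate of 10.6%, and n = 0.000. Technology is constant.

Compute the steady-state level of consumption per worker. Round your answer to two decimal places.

At the steady state, Δk = 0, so s·k^α = (n + δ)·k.
Dividing both sides by k: k^(1−α) = s / (n + δ).
k^0.64 = 0.36 / (0.000 + 0.106) = 0.36 / 0.106 = 3.3962
k* = 3.3962^(1/0.64) ≈ 6.7558
y* = (k*)^α = 6.7558^0.36 ≈ 1.9892
c* = (1 − s)·y* = (1 − 0.36) × 1.9892 ≈ 1.2731

c* ≈ 1.27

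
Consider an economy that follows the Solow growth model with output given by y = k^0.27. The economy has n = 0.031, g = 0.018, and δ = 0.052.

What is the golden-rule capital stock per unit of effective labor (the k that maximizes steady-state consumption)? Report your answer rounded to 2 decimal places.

The golden rule sets f'(k) = n + g + δ, i.e. α·k^(α−1) = n + g + δ.
So k^(1−α) = α / (n + g + δ) = 0.27 / 0.101 = 2.6733.
k_gold = 2.6733^(1/0.73) ≈ 3.8459

k_gold ≈ 3.85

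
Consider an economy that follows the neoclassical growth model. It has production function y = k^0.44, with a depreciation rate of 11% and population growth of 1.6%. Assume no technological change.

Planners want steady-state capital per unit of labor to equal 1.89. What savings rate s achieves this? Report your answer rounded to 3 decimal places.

Steady state requires s·f(k) = (n + δ)·k, i.e. s·k^α = (n + δ)·k.
So s / (n + δ) = (k*)^(1−α) = 1.89^0.56 = 1.4283.
Therefore s = 1.4283 × (n + δ) = 1.4283 × 0.126 = 0.1800.

s ≈ 0.180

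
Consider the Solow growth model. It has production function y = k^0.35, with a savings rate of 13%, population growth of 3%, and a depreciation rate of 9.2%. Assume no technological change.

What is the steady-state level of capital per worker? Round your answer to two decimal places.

k* = 1.10

At the steady state, Δk = 0, so s·k^α = (n + δ)·k.
Rearranging, k^(1−α) = s / (n + δ).
k^0.65 = 0.13 / (0.030 + 0.092) = 0.13 / 0.122 = 1.0656
k* = 1.0656^(1/0.65) ≈ 1.1027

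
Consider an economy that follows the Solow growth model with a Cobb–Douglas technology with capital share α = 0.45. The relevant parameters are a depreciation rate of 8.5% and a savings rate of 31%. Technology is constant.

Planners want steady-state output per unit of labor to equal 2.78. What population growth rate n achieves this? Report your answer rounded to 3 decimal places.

Steady state requires s·f(k) = (n + δ)·k, i.e. s·k^α = (n + δ)·k.
Since y* = [s/(n + δ)]^(α/(1−α)), we have s/(n + δ) = (y*)^((1−α)/α) = 2.78^1.2222 = 3.4891.
Therefore n + δ = s / 3.4891 = 0.31 / 3.4891 = 0.0888, so n = 0.0888 − 0.085 = 0.0038.

n ≈ 0.004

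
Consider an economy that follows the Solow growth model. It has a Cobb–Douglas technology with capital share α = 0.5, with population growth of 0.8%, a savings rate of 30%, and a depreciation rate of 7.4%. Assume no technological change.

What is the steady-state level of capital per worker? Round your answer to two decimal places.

k* ≈ 13.38

In steady state, investment equals break-even investment: s·k^α = (n + δ)·k.
Rearranging, k^(1−α) = s / (n + δ).
k^0.5 = 0.30 / (0.008 + 0.074) = 0.30 / 0.082 = 3.6585
k* = 3.6585^(1/0.5) ≈ 13.3846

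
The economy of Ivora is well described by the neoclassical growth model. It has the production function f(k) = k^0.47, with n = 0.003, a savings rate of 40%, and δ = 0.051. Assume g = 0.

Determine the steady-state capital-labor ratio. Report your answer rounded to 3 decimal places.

At the steady state, Δk = 0, so s·k^α = (n + δ)·k.
Rearranging, k^(1−α) = s / (n + δ).
k^0.53 = 0.40 / (0.003 + 0.051) = 0.40 / 0.054 = 7.4074
k* = 7.4074^(1/0.53) ≈ 43.7400

k* ≈ 43.740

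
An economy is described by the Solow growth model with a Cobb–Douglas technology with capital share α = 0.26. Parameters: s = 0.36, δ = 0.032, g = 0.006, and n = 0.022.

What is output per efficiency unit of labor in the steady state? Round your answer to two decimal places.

y* = 1.88

In steady state, investment equals break-even investment: s·k^α = (n + g + δ)·k.
Dividing both sides by k: k^(1−α) = s / (n + g + δ).
k^0.74 = 0.36 / (0.022 + 0.006 + 0.032) = 0.36 / 0.060 = 6.0000
k* = 6.0000^(1/0.74) ≈ 11.2604
y* = (k*)^α = 11.2604^0.26 ≈ 1.8767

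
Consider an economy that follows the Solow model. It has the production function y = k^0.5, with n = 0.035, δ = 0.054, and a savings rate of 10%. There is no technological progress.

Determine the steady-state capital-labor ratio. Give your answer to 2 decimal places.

k* = 1.26

At the steady state, Δk = 0, so s·k^α = (n + δ)·k.
Rearranging, k^(1−α) = s / (n + δ).
k^0.5 = 0.10 / (0.035 + 0.054) = 0.10 / 0.089 = 1.1236
k* = 1.1236^(1/0.5) ≈ 1.2625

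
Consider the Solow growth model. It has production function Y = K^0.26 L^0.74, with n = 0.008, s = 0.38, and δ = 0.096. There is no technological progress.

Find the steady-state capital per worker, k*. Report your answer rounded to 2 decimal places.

At the steady state, Δk = 0, so s·k^α = (n + δ)·k.
Dividing both sides by k: k^(1−α) = s / (n + δ).
k^0.74 = 0.38 / (0.008 + 0.096) = 0.38 / 0.104 = 3.6538
k* = 3.6538^(1/0.74) ≈ 5.7606

k* = 5.76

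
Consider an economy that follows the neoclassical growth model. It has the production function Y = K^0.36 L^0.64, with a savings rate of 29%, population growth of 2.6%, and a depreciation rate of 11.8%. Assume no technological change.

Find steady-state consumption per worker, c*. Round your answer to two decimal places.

c* ≈ 1.05

In steady state, investment equals break-even investment: s·k^α = (n + δ)·k.
Dividing both sides by k: k^(1−α) = s / (n + δ).
k^0.64 = 0.29 / (0.026 + 0.118) = 0.29 / 0.144 = 2.0139
k* = 2.0139^(1/0.64) ≈ 2.9858
y* = (k*)^α = 2.9858^0.36 ≈ 1.4826
c* = (1 − s)·y* = (1 − 0.29) × 1.4826 ≈ 1.0526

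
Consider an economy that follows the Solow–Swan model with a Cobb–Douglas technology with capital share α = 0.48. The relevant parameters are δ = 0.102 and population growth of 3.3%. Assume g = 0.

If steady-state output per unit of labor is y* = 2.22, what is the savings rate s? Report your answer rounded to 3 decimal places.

s ≈ 0.320

Steady state requires s·f(k) = (n + δ)·k, i.e. s·k^α = (n + δ)·k.
Since y* = [s/(n + δ)]^(α/(1−α)), we have s/(n + δ) = (y*)^((1−α)/α) = 2.22^1.0833 = 2.3725.
Therefore s = 2.3725 × (n + δ) = 2.3725 × 0.135 = 0.3203.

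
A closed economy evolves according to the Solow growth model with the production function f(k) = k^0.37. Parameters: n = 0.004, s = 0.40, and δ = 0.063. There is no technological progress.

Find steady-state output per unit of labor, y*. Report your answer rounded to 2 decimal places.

Steady state requires s·f(k) = (n + δ)·k, i.e. s·k^α = (n + δ)·k.
Dividing both sides by k: k^(1−α) = s / (n + δ).
k^0.63 = 0.40 / (0.004 + 0.063) = 0.40 / 0.067 = 5.9701
k* = 5.9701^(1/0.63) ≈ 17.0497
y* = (k*)^α = 17.0497^0.37 ≈ 2.8558

y* = 2.86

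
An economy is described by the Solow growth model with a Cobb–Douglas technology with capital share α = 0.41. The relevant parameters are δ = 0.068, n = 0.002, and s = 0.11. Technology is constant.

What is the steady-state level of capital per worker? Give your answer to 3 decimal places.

k* = 2.151

In steady state, investment equals break-even investment: s·k^α = (n + δ)·k.
Rearranging, k^(1−α) = s / (n + δ).
k^0.59 = 0.11 / (0.002 + 0.068) = 0.11 / 0.070 = 1.5714
k* = 1.5714^(1/0.59) ≈ 2.1512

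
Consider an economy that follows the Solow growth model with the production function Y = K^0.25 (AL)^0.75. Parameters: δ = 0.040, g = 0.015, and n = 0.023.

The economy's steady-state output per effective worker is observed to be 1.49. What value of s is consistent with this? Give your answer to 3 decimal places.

Steady state requires s·f(k) = (n + g + δ)·k, i.e. s·k^α = (n + g + δ)·k.
Since y* = [s/(n + g + δ)]^(α/(1−α)), we have s/(n + g + δ) = (y*)^((1−α)/α) = 1.49^3 = 3.3079.
Therefore s = 3.3079 × (n + g + δ) = 3.3079 × 0.078 = 0.2580.

s ≈ 0.258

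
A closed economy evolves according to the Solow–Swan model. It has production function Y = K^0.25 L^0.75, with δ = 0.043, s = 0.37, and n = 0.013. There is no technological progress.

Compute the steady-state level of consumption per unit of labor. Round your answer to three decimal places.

Steady state requires s·f(k) = (n + δ)·k, i.e. s·k^α = (n + δ)·k.
Rearranging, k^(1−α) = s / (n + δ).
k^0.75 = 0.37 / (0.013 + 0.043) = 0.37 / 0.056 = 6.6071
k* = 6.6071^(1/0.75) ≈ 12.3979
y* = (k*)^α = 12.3979^0.25 ≈ 1.8765
c* = (1 − s)·y* = (1 − 0.37) × 1.8765 ≈ 1.1822

c* ≈ 1.182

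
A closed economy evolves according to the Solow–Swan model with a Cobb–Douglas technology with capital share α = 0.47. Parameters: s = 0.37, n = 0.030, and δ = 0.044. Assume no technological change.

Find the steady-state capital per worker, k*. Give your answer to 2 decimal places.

At the steady state, Δk = 0, so s·k^α = (n + δ)·k.
Rearranging, k^(1−α) = s / (n + δ).
k^0.53 = 0.37 / (0.030 + 0.044) = 0.37 / 0.074 = 5.0000
k* = 5.0000^(1/0.53) ≈ 20.8359

k* = 20.84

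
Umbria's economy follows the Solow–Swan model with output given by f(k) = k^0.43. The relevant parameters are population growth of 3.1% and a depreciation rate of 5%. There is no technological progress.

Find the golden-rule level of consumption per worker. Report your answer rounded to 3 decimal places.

c_gold ≈ 2.008

At the golden rule, f'(k) = n + δ, so α·k^(α−1) = n + δ and k_gold = (α/(n + δ))^(1/(1−α)).
k_gold = (0.43/0.081)^(1/0.57) = 5.3086^1.7544 ≈ 18.7027
c_gold = f(k_gold) − (n + δ)·k_gold = 3.5231 − 0.081×18.7027 ≈ 2.0082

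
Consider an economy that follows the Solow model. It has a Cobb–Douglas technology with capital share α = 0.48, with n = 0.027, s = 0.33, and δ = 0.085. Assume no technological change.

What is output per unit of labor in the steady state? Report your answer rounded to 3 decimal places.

Steady state requires s·f(k) = (n + δ)·k, i.e. s·k^α = (n + δ)·k.
Rearranging, k^(1−α) = s / (n + δ).
k^0.52 = 0.33 / (0.027 + 0.085) = 0.33 / 0.112 = 2.9464
k* = 2.9464^(1/0.52) ≈ 7.9888
y* = (k*)^α = 7.9888^0.48 ≈ 2.7114

y* ≈ 2.711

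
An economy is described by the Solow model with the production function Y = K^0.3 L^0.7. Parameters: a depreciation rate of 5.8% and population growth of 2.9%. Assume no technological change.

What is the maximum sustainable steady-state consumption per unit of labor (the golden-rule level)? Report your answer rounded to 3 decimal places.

c_gold ≈ 1.190

At the golden rule, f'(k) = n + δ, so α·k^(α−1) = n + δ and k_gold = (α/(n + δ))^(1/(1−α)).
k_gold = (0.3/0.087)^(1/0.7) = 3.4483^1.4286 ≈ 5.8617
c_gold = f(k_gold) − (n + δ)·k_gold = 1.6998 − 0.087×5.8617 ≈ 1.1898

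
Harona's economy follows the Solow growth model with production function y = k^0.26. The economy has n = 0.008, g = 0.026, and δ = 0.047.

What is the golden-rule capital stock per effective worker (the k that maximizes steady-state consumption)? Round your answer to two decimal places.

The golden rule sets f'(k) = n + g + δ, i.e. α·k^(α−1) = n + g + δ.
So k^(1−α) = α / (n + g + δ) = 0.26 / 0.081 = 3.2099.
k_gold = 3.2099^(1/0.74) ≈ 4.8356

k_gold ≈ 4.84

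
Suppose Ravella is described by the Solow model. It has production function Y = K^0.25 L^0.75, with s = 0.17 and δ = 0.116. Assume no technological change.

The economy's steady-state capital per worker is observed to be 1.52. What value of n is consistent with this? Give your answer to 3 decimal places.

At the steady state, Δk = 0, so s·k^α = (n + δ)·k.
So s / (n + δ) = (k*)^(1−α) = 1.52^0.75 = 1.3689.
Therefore n + δ = s / 1.3689 = 0.17 / 1.3689 = 0.1242, so n = 0.1242 − 0.116 = 0.0082.

n ≈ 0.008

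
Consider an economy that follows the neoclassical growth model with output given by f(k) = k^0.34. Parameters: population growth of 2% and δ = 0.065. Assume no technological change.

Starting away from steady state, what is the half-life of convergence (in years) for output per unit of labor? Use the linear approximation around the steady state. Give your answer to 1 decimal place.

half-life ≈ 12.4 years

Near the steady state the convergence rate is λ = (1 − α)(n + δ).
λ = (1 − 0.34) × 0.085 = 0.66 × 0.085 = 0.0561
Half-life = ln 2 / λ = 0.6931 / 0.0561 ≈ 12.35 years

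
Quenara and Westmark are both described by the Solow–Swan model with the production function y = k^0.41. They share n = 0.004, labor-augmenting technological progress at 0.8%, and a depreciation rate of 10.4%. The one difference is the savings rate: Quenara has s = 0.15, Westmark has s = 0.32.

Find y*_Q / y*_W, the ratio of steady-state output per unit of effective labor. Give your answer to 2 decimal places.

Steady-state y* = [s/(n + g + δ)]^(α/(1−α)), so the ratio is [ (s_Q/(n + g + δ)_Q) / (s_W/(n + g + δ)_W) ]^0.6949.
s_Q/(n + g + δ)_Q = 0.15/0.116 = 1.2931; s_W/(n + g + δ)_W = 0.32/0.116 = 2.7586.
Ratio = (1.2931/2.7586)^0.6949 = 0.4688^0.6949 ≈ 0.5907

y*_Q / y*_W ≈ 0.59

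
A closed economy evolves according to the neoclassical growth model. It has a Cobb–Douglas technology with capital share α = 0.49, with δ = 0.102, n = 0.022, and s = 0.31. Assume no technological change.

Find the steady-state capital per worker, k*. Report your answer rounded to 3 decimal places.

k* ≈ 6.029

At the steady state, Δk = 0, so s·k^α = (n + δ)·k.
Rearranging, k^(1−α) = s / (n + δ).
k^0.51 = 0.31 / (0.022 + 0.102) = 0.31 / 0.124 = 2.5000
k* = 2.5000^(1/0.51) ≈ 6.0294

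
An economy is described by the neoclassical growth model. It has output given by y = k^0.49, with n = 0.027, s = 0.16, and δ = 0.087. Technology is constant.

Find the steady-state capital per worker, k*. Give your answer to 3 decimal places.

k* ≈ 1.944

Steady state requires s·f(k) = (n + δ)·k, i.e. s·k^α = (n + δ)·k.
Rearranging, k^(1−α) = s / (n + δ).
k^0.51 = 0.16 / (0.027 + 0.087) = 0.16 / 0.114 = 1.4035
k* = 1.4035^(1/0.51) ≈ 1.9438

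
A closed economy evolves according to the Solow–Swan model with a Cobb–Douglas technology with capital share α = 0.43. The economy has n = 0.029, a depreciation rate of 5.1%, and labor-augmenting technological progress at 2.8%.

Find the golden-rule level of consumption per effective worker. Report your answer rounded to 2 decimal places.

c_gold ≈ 1.62

At the golden rule, f'(k) = n + g + δ, so α·k^(α−1) = n + g + δ and k_gold = (α/(n + g + δ))^(1/(1−α)).
k_gold = (0.43/0.108)^(1/0.57) = 3.9815^1.7544 ≈ 11.2907
c_gold = f(k_gold) − (n + g + δ)·k_gold = 2.8358 − 0.108×11.2907 ≈ 1.6164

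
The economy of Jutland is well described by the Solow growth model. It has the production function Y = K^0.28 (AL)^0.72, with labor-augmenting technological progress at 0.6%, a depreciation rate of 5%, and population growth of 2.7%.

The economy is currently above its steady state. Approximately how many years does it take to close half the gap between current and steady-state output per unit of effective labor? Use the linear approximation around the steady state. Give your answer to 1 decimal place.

Near the steady state the convergence rate is λ = (1 − α)(n + g + δ).
λ = (1 − 0.28) × 0.083 = 0.72 × 0.083 = 0.05976
Half-life = ln 2 / λ = 0.6931 / 0.05976 ≈ 11.60 years

about 11.6 years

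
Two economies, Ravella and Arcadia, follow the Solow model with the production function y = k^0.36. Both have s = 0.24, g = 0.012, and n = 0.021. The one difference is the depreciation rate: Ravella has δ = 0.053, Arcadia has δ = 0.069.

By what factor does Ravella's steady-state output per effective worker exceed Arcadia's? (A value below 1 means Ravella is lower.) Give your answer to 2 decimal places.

ratio ≈ 1.10

Steady-state y* = [s/(n + g + δ)]^(α/(1−α)), so the ratio is [ (s_R/(n + g + δ)_R) / (s_A/(n + g + δ)_A) ]^0.5625.
s_R/(n + g + δ)_R = 0.24/0.086 = 2.7907; s_A/(n + g + δ)_A = 0.24/0.102 = 2.3529.
Ratio = (2.7907/2.3529)^0.5625 = 1.1861^0.5625 ≈ 1.1008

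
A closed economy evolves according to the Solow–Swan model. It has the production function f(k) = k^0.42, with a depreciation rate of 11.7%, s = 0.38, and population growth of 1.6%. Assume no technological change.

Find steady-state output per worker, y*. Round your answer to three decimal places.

y* = 2.139

At the steady state, Δk = 0, so s·k^α = (n + δ)·k.
Dividing both sides by k: k^(1−α) = s / (n + δ).
k^0.58 = 0.38 / (0.016 + 0.117) = 0.38 / 0.133 = 2.8571
k* = 2.8571^(1/0.58) ≈ 6.1105
y* = (k*)^α = 6.1105^0.42 ≈ 2.1387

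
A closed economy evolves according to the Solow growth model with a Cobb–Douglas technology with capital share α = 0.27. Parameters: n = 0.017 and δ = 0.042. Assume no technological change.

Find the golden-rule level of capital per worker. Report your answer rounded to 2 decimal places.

The golden rule sets f'(k) = n + δ, i.e. α·k^(α−1) = n + δ.
So k^(1−α) = α / (n + δ) = 0.27 / 0.059 = 4.5763.
k_gold = 4.5763^(1/0.73) ≈ 8.0318

k_gold ≈ 8.03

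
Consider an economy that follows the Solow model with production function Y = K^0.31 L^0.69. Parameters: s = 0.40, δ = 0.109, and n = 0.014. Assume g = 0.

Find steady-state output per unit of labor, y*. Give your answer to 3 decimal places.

y* ≈ 1.699

Steady state requires s·f(k) = (n + δ)·k, i.e. s·k^α = (n + δ)·k.
Rearranging, k^(1−α) = s / (n + δ).
k^0.69 = 0.40 / (0.014 + 0.109) = 0.40 / 0.123 = 3.2520
k* = 3.2520^(1/0.69) ≈ 5.5239
y* = (k*)^α = 5.5239^0.31 ≈ 1.6986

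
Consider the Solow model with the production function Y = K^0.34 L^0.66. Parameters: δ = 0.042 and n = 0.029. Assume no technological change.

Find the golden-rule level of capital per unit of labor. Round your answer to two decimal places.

k_gold ≈ 10.73

The golden rule sets f'(k) = n + δ, i.e. α·k^(α−1) = n + δ.
So k^(1−α) = α / (n + δ) = 0.34 / 0.071 = 4.7887.
k_gold = 4.7887^(1/0.66) ≈ 10.7308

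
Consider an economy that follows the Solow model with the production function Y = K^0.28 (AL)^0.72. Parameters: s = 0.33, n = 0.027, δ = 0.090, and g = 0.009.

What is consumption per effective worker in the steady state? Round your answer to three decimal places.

Steady state requires s·f(k) = (n + g + δ)·k, i.e. s·k^α = (n + g + δ)·k.
Dividing both sides by k: k^(1−α) = s / (n + g + δ).
k^0.72 = 0.33 / (0.027 + 0.009 + 0.090) = 0.33 / 0.126 = 2.6190
k* = 2.6190^(1/0.72) ≈ 3.8084
y* = (k*)^α = 3.8084^0.28 ≈ 1.4541
c* = (1 − s)·y* = (1 − 0.33) × 1.4541 ≈ 0.9742

c* = 0.974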